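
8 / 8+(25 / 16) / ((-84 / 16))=59 / 84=0.70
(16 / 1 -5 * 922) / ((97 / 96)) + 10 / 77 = -33957878 / 7469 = -4546.51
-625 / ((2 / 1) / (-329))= 205625 / 2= 102812.50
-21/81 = -7/27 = -0.26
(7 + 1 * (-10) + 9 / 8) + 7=41 / 8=5.12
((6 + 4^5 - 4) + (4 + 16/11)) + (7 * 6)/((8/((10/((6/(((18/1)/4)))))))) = 94233/88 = 1070.83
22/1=22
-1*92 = -92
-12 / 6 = -2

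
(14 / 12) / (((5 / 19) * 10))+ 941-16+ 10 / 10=277933 / 300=926.44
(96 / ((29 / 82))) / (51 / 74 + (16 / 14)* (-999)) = -1359232 / 5713493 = -0.24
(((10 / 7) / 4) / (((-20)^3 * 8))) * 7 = -0.00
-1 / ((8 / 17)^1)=-17 / 8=-2.12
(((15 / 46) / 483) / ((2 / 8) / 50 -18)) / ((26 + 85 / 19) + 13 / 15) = -35625 / 29759407601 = -0.00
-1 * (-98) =98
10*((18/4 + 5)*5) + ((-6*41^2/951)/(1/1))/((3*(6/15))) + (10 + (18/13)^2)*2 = 78751708/160719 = 490.00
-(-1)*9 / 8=9 / 8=1.12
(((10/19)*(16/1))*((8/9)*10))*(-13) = -166400/171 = -973.10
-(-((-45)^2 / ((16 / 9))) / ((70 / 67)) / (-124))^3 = -14565218566638375 / 21429355544576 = -679.69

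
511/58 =8.81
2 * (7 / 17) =14 / 17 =0.82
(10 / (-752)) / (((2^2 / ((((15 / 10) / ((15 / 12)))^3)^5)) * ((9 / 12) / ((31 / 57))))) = -202440757248 / 5450439453125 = -0.04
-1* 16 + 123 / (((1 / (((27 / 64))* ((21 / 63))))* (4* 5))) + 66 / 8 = -8813 / 1280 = -6.89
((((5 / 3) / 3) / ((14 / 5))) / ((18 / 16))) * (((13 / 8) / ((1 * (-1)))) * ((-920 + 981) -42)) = -6175 / 1134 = -5.45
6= 6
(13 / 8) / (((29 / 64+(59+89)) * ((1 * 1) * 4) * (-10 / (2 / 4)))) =-13 / 95010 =-0.00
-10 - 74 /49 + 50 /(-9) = -7526 /441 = -17.07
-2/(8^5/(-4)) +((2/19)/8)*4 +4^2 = 1249299/77824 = 16.05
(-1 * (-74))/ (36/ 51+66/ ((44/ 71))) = 2516/ 3645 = 0.69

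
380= 380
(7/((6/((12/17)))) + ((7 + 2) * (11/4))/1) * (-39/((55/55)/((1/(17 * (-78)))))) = 1739/2312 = 0.75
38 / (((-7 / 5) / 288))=-54720 / 7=-7817.14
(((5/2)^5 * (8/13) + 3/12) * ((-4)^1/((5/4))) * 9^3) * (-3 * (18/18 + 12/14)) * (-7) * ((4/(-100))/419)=27451224/52375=524.13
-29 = -29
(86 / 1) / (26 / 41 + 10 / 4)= 7052 / 257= 27.44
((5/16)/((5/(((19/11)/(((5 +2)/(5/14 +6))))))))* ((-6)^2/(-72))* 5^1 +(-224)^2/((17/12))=20770311817/586432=35418.11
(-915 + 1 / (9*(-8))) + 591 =-23329 / 72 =-324.01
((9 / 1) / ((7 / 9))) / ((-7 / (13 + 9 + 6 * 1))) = -324 / 7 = -46.29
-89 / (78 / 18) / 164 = -267 / 2132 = -0.13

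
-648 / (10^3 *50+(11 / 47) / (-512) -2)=-15593472 / 1203151861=-0.01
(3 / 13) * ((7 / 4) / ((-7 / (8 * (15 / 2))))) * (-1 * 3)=135 / 13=10.38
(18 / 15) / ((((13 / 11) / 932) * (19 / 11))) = 676632 / 1235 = 547.88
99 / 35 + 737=25894 / 35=739.83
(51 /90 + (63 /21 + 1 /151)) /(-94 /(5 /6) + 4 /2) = -0.03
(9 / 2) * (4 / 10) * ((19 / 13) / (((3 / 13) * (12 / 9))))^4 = 1172889 / 1280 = 916.32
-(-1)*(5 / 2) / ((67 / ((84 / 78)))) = 35 / 871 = 0.04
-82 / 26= -41 / 13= -3.15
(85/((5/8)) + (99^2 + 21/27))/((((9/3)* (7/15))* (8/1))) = 55900/63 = 887.30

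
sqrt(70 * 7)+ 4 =4+ 7 * sqrt(10) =26.14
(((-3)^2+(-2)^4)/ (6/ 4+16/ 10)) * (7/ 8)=875/ 124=7.06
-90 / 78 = -15 / 13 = -1.15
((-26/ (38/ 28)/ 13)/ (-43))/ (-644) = -0.00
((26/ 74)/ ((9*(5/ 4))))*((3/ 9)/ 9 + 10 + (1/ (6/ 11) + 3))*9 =20878/ 4995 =4.18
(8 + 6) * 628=8792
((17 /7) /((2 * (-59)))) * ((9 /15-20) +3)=697 /2065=0.34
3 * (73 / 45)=73 / 15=4.87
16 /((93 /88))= 1408 /93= 15.14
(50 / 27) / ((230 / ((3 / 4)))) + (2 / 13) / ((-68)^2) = 37777 / 6221592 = 0.01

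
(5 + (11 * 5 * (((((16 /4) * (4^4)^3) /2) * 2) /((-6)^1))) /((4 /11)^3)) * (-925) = 35501965298125 /3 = 11833988432708.33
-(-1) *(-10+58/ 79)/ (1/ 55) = -40260/ 79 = -509.62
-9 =-9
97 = 97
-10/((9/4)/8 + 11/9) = -2880/433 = -6.65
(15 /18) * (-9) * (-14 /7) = 15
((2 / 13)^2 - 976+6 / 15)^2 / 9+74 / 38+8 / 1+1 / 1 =12913218088636 / 122098275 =105760.86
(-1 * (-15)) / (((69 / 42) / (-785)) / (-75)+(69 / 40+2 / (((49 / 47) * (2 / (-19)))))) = -346185000 / 380791081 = -0.91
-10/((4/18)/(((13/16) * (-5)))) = 182.81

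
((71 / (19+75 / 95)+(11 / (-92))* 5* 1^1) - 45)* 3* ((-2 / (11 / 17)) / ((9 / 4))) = 2058717 / 11891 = 173.13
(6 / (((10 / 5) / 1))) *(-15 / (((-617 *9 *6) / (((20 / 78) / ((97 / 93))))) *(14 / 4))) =1550 / 16338777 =0.00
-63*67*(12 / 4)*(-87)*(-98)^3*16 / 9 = -1843365944448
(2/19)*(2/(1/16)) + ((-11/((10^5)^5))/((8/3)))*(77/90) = 153599999999999999999999983907/45600000000000000000000000000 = 3.37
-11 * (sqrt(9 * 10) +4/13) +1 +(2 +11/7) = -103.17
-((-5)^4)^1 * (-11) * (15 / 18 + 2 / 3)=20625 / 2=10312.50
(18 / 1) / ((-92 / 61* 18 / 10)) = -305 / 46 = -6.63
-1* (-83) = 83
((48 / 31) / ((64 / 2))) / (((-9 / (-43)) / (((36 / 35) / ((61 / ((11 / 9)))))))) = 946 / 198555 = 0.00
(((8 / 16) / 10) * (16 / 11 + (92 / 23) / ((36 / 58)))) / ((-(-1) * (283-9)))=391 / 271260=0.00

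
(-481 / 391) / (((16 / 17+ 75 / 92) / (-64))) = 123136 / 2747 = 44.83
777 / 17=45.71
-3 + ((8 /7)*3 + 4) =31 /7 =4.43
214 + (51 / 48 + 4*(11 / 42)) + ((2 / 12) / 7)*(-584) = 22647 / 112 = 202.21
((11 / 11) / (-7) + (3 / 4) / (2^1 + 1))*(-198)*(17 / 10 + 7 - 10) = 3861 / 140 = 27.58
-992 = -992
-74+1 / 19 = -1405 / 19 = -73.95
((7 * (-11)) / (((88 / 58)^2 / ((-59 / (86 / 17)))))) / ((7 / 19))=16026937 / 15136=1058.86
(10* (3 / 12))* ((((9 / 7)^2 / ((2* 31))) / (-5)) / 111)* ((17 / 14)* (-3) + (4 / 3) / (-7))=207 / 449624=0.00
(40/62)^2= 400/961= 0.42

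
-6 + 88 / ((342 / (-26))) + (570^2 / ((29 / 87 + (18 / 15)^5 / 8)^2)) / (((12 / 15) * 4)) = 6103456428208295 / 24961677804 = 244513.07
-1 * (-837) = 837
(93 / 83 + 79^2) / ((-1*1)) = -518096 / 83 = -6242.12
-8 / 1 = -8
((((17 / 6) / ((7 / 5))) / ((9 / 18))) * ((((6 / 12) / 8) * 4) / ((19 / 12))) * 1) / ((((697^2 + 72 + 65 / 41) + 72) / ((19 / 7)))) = 3485 / 976282762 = 0.00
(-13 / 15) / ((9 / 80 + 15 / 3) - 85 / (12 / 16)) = 0.01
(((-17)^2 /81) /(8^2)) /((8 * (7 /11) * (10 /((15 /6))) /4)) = 3179 /290304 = 0.01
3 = 3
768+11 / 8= 6155 / 8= 769.38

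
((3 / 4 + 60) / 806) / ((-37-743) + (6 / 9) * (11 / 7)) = -5103 / 52738192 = -0.00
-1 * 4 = -4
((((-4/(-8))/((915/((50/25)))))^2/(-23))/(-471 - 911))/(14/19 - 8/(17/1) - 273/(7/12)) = -323/4020492849990300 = -0.00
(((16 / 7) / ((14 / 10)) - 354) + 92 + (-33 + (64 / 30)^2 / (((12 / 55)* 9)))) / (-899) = 17327641 / 53521965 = 0.32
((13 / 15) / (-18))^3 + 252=4960113803 / 19683000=252.00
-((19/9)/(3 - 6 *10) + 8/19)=-197/513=-0.38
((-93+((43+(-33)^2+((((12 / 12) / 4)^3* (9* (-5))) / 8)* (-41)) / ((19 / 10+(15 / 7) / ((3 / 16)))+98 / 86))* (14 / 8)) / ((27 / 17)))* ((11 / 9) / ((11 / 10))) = 168138172495 / 5418192384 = 31.03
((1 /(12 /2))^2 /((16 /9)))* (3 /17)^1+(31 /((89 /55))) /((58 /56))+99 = 329953535 /2808128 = 117.50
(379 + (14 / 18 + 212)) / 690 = 2663 / 3105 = 0.86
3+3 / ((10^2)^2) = 3.00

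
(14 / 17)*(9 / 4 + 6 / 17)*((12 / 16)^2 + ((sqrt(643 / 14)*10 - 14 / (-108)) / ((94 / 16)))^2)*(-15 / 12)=-7109909150545 / 19856824704 - 82600*sqrt(9002) / 5745609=-359.42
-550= -550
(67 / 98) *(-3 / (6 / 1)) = -67 / 196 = -0.34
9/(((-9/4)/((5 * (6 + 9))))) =-300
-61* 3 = -183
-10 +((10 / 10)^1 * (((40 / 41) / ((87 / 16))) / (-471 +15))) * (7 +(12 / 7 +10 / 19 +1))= -90174410 / 9013809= -10.00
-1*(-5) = 5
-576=-576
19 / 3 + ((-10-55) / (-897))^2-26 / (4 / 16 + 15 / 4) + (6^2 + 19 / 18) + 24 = 32213 / 529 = 60.89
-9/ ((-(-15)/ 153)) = -459/ 5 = -91.80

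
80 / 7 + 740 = 5260 / 7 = 751.43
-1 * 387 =-387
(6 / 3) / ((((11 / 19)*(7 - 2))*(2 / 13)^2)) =3211 / 110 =29.19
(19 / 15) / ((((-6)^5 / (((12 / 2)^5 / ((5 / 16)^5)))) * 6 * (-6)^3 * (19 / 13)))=851968 / 3796875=0.22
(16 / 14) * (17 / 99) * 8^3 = 69632 / 693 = 100.48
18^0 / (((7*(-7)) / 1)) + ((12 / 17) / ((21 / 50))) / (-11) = -1587 / 9163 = -0.17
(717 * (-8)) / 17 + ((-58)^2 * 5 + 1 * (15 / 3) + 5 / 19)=5325576 / 323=16487.85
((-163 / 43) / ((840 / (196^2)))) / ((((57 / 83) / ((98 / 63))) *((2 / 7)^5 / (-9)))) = 545943949103 / 294120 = 1856194.58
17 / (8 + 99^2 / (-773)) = -13141 / 3617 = -3.63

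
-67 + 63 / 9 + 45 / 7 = -375 / 7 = -53.57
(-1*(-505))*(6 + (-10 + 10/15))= -5050/3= -1683.33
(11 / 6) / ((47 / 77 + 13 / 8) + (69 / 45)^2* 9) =84700 / 1080867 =0.08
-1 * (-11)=11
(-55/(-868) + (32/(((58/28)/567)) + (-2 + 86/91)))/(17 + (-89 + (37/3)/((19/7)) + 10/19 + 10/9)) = -490084642773/3683041180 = -133.07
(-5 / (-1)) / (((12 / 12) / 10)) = 50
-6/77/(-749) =6/57673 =0.00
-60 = -60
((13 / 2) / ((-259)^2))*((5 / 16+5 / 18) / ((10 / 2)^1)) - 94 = -1816016611 / 19319328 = -94.00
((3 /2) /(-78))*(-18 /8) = 9 /208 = 0.04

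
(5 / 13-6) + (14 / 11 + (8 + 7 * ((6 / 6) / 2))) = 2047 / 286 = 7.16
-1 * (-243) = 243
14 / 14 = 1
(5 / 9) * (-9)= -5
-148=-148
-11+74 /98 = -502 /49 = -10.24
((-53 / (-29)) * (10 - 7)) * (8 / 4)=318 / 29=10.97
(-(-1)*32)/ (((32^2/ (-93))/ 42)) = -1953/ 16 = -122.06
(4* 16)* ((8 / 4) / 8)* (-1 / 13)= -16 / 13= -1.23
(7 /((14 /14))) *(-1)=-7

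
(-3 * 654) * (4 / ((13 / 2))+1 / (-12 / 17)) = 40875 / 26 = 1572.12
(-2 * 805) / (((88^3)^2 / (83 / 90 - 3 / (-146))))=-498617 / 152556742508544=-0.00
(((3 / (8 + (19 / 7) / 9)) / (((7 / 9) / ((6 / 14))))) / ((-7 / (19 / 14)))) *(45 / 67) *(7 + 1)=-2493180 / 12019063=-0.21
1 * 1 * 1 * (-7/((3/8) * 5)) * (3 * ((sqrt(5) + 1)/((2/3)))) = -84 * sqrt(5)/5 - 84/5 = -54.37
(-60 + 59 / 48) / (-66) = 2821 / 3168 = 0.89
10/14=5/7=0.71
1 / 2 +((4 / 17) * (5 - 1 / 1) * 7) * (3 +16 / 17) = 15297 / 578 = 26.47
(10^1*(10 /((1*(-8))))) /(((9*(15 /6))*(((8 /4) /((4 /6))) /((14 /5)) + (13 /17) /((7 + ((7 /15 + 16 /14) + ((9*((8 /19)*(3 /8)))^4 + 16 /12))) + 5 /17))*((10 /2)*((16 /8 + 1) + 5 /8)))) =-31079792968 /1140572209365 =-0.03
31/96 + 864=82975/96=864.32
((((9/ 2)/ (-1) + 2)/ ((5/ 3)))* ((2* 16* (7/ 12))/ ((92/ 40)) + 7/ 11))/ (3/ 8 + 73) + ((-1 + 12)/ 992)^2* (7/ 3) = -78319857007/ 438432986112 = -0.18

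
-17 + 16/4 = -13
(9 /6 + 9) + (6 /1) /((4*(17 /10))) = 11.38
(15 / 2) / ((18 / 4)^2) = 10 / 27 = 0.37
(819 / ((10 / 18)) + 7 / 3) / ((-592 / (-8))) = 11074 / 555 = 19.95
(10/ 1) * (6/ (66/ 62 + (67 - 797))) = -0.08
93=93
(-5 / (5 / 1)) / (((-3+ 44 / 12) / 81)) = -243 / 2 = -121.50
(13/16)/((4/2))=13/32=0.41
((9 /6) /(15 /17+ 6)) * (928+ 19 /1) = 16099 /78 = 206.40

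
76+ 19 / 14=1083 / 14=77.36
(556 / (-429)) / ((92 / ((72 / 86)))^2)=-15012 / 139871303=-0.00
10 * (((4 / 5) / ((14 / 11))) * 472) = 20768 / 7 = 2966.86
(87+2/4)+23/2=99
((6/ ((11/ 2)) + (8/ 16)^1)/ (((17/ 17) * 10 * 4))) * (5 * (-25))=-875/ 176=-4.97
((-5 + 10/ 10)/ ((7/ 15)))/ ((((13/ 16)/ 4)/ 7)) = -3840/ 13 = -295.38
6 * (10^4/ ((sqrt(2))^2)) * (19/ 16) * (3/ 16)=106875/ 16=6679.69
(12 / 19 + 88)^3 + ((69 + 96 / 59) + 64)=281813789773 / 404681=696385.03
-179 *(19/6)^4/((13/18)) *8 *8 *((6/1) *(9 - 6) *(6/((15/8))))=-5971829504/65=-91874300.06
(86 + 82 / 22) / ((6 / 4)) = 658 / 11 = 59.82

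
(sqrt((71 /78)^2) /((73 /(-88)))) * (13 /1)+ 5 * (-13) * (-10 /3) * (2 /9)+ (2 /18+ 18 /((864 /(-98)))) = 503831 /15768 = 31.95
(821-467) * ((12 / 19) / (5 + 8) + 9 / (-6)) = -126909 / 247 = -513.80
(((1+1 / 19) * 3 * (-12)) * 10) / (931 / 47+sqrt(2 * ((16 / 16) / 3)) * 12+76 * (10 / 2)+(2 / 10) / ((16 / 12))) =-2544504048000 / 2683975110499+25447680000 * sqrt(6) / 2683975110499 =-0.92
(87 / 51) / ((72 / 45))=145 / 136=1.07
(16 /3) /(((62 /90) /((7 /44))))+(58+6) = 22244 /341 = 65.23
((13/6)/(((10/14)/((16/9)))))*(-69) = -16744/45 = -372.09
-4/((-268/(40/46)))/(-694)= -10/534727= -0.00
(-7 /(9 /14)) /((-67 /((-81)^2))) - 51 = 68025 /67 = 1015.30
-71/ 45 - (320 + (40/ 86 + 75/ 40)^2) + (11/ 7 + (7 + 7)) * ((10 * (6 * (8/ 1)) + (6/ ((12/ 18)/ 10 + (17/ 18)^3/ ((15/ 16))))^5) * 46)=10924331680657568364171539344643/ 1562674788413895296427840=6990790.25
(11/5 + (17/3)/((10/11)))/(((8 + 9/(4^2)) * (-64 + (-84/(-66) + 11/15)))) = -22264/1401373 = -0.02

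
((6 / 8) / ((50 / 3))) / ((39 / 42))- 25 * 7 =-227437 / 1300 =-174.95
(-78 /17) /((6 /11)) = -143 /17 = -8.41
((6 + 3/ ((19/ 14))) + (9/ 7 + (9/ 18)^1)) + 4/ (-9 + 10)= 3723/ 266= 14.00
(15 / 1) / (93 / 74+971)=0.02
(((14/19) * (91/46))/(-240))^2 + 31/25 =545607025/439992576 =1.24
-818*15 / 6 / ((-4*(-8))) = -2045 / 32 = -63.91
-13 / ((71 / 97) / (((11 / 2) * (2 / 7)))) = -13871 / 497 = -27.91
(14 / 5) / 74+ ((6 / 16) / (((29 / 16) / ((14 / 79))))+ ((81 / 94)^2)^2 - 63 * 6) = -12487640122462453 / 33090873546160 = -377.37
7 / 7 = 1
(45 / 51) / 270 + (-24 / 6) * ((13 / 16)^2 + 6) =-260833 / 9792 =-26.64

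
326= 326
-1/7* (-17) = 17/7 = 2.43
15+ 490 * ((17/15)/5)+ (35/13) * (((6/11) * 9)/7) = 274463/2145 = 127.95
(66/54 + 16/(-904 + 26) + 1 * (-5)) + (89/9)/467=-2321665/615039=-3.77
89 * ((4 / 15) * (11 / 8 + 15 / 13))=23407 / 390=60.02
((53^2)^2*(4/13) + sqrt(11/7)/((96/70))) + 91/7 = 2427854.22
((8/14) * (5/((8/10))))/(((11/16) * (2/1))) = 200/77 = 2.60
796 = 796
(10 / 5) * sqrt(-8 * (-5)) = 4 * sqrt(10) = 12.65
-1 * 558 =-558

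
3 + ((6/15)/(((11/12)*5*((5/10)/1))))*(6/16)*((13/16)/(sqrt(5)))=117*sqrt(5)/11000 + 3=3.02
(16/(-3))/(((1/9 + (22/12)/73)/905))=-6342240/179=-35431.51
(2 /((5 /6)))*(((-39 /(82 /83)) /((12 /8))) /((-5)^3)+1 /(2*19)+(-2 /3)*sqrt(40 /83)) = -0.54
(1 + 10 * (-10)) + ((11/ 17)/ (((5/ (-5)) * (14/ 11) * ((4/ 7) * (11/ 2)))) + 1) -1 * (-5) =-6335/ 68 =-93.16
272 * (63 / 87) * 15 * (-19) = -1627920 / 29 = -56135.17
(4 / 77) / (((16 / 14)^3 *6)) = 49 / 8448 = 0.01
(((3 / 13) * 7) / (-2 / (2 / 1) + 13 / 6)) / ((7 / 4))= 0.79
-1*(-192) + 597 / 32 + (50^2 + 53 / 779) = 67572935 / 24928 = 2710.72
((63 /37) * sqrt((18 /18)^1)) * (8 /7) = 72 /37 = 1.95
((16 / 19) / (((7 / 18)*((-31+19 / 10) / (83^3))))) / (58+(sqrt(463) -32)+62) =-16101521920 / 31310727+182971840*sqrt(463) / 31310727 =-388.51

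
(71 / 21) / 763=71 / 16023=0.00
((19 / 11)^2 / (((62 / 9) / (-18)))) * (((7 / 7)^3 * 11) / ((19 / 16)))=-24624 / 341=-72.21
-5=-5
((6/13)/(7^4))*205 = 1230/31213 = 0.04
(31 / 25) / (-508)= -31 / 12700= -0.00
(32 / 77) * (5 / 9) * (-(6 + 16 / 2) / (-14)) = 160 / 693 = 0.23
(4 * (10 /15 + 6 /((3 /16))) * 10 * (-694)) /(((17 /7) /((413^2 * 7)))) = -22737448102880 /51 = -445832315742.75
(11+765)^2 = 602176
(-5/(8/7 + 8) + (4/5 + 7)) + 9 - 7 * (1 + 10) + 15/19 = -364541/6080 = -59.96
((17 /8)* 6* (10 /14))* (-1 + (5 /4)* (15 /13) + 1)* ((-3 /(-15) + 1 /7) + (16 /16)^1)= 179775 /10192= 17.64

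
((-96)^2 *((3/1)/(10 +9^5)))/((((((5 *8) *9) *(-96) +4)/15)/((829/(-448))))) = 1342980/3571474907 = 0.00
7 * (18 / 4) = 63 / 2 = 31.50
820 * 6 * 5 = 24600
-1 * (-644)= 644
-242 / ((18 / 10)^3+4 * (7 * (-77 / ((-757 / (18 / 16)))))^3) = -1679666216096000 / 54747906035391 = -30.68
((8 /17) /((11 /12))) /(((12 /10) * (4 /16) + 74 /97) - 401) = -31040 /24181531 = -0.00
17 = 17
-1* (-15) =15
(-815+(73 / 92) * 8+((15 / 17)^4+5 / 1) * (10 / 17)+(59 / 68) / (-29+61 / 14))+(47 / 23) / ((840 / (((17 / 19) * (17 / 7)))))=-2938370580314581 / 3648407752920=-805.38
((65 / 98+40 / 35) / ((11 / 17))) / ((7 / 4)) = 6018 / 3773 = 1.60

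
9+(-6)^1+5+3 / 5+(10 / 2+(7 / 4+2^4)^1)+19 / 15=1957 / 60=32.62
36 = 36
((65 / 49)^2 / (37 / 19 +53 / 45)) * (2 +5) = 3612375 / 916496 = 3.94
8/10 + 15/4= 91/20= 4.55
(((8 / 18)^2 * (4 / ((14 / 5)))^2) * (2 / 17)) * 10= 32000 / 67473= 0.47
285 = 285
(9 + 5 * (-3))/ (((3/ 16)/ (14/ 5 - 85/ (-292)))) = -36104/ 365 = -98.92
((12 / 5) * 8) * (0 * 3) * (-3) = 0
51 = 51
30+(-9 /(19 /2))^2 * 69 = 91.93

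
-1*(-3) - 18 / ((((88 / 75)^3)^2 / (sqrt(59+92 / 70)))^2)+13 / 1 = -108286217695078850866638139 / 754849045375883512119296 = -143.45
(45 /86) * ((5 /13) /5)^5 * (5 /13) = 225 /415105574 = 0.00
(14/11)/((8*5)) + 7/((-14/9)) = -983/220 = -4.47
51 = 51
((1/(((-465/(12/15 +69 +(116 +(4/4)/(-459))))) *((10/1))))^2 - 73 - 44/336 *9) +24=-40001271877415273/797203736437500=-50.18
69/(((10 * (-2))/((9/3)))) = -207/20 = -10.35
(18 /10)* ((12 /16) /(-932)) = -27 /18640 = -0.00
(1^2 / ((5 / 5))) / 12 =1 / 12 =0.08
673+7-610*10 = -5420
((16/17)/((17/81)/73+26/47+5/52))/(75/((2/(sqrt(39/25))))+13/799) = -43469726976/4061633282753417+20037872223360 * sqrt(39)/4061633282753417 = 0.03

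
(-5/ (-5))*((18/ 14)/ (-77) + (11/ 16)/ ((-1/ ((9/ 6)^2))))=-53937/ 34496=-1.56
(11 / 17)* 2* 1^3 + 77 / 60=2629 / 1020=2.58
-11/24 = -0.46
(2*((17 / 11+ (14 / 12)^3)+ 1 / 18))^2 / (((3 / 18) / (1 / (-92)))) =-57410929 / 21640608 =-2.65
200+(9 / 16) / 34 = 108809 / 544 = 200.02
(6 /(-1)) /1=-6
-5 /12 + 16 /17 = 107 /204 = 0.52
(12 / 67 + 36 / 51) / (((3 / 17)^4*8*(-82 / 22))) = -756602 / 24723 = -30.60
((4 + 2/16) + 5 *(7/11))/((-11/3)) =-1929/968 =-1.99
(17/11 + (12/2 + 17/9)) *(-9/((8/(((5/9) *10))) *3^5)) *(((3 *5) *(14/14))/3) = -58375/48114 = -1.21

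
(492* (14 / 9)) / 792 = 287 / 297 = 0.97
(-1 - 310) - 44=-355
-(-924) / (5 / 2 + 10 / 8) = 1232 / 5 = 246.40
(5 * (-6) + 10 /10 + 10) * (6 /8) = -57 /4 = -14.25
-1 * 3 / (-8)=3 / 8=0.38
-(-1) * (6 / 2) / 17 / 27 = 1 / 153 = 0.01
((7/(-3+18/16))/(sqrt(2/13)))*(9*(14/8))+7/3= 7/3- 147*sqrt(26)/5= -147.58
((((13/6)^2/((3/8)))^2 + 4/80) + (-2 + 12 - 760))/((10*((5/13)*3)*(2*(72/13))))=-1461747079/314928000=-4.64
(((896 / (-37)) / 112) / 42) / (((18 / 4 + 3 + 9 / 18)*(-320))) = 1 / 497280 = 0.00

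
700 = 700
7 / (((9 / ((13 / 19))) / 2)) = 182 / 171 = 1.06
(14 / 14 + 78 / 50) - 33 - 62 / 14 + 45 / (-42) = -1797 / 50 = -35.94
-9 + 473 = 464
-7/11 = -0.64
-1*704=-704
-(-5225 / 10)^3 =142645765.62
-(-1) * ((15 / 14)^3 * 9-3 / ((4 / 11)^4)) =-14093589 / 87808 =-160.50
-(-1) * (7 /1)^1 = 7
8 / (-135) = -8 / 135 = -0.06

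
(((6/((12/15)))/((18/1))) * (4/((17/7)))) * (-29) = -1015/51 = -19.90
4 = 4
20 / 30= 2 / 3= 0.67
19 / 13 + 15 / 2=233 / 26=8.96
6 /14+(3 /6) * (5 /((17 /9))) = 1.75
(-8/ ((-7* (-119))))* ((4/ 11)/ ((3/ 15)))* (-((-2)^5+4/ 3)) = -14720/ 27489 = -0.54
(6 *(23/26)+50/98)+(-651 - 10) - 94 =-477229/637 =-749.18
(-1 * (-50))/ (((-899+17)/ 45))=-125/ 49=-2.55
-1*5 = -5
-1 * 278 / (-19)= 278 / 19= 14.63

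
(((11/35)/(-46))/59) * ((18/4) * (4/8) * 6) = -0.00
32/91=0.35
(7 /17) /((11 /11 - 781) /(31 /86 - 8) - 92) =219 /5372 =0.04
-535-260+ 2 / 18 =-7154 / 9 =-794.89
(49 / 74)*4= 2.65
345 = 345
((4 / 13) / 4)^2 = 1 / 169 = 0.01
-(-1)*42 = 42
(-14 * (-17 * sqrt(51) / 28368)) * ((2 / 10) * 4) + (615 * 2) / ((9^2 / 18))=119 * sqrt(51) / 17730 + 820 / 3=273.38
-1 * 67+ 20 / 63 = -4201 / 63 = -66.68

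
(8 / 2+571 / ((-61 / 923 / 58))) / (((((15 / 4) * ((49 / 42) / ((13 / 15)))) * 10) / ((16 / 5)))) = -726637184 / 22875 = -31765.56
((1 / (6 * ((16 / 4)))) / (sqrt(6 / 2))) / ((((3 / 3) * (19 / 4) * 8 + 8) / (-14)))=-7 * sqrt(3) / 1656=-0.01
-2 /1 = -2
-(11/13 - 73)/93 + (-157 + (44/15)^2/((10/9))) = -22439063/151125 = -148.48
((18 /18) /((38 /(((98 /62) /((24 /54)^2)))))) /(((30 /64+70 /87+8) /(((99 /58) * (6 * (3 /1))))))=964467 /1382383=0.70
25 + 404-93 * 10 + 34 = -467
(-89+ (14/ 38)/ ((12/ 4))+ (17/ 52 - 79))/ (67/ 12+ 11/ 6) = -496619/ 21983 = -22.59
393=393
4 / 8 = 1 / 2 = 0.50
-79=-79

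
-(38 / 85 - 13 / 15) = 107 / 255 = 0.42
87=87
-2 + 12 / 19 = -26 / 19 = -1.37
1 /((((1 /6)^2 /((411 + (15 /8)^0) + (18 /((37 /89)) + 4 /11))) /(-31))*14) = -103483332 /2849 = -36322.69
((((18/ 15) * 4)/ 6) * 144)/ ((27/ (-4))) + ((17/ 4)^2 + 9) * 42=134347/ 120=1119.56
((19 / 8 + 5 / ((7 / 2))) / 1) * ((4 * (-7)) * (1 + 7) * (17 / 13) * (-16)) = 231744 / 13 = 17826.46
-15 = -15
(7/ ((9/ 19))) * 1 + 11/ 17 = 2360/ 153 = 15.42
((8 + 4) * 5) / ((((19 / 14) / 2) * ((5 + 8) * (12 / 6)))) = 840 / 247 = 3.40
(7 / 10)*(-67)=-469 / 10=-46.90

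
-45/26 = -1.73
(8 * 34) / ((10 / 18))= 2448 / 5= 489.60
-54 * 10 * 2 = -1080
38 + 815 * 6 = 4928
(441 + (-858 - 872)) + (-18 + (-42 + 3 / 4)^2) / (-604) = -12483833 / 9664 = -1291.79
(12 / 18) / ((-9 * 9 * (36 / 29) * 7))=-29 / 30618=-0.00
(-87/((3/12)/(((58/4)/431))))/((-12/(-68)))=-28594/431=-66.34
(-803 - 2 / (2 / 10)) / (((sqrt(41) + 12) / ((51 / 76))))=-124389 / 1957 + 41463 * sqrt(41) / 7828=-29.65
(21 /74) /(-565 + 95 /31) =-651 /1289080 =-0.00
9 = 9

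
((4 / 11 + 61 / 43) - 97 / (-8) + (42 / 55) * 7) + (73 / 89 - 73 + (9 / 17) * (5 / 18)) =-1510878767 / 28625960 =-52.78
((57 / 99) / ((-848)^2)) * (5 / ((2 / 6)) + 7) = 19 / 1078656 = 0.00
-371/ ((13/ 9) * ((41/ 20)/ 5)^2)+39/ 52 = -133494441/ 87412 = -1527.19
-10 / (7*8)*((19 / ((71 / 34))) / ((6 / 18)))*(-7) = 4845 / 142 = 34.12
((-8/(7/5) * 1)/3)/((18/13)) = -260/189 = -1.38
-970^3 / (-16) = 114084125 / 2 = 57042062.50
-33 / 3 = -11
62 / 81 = 0.77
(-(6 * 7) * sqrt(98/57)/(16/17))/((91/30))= -1785 * sqrt(114)/988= -19.29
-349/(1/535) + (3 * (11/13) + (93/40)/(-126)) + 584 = -4065046003/21840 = -186128.48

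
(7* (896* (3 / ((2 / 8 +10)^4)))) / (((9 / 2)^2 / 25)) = 160563200 / 76295547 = 2.10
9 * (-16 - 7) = -207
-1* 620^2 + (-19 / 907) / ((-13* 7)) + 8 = -31726562485 / 82537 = -384392.00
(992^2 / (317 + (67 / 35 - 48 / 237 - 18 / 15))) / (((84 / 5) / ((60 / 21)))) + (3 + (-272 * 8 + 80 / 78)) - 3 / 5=-397556828 / 241605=-1645.48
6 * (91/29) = 546/29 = 18.83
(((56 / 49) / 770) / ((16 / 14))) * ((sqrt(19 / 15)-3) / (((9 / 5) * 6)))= -1 / 2772+ sqrt(285) / 124740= -0.00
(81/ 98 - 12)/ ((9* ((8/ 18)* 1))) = -1095/ 392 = -2.79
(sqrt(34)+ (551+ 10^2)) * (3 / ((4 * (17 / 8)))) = 6 * sqrt(34) / 17+ 3906 / 17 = 231.82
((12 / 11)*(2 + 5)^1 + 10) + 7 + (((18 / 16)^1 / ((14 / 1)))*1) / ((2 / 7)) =8771 / 352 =24.92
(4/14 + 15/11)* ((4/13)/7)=508/7007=0.07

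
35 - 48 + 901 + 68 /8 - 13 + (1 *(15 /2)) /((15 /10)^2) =5321 /6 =886.83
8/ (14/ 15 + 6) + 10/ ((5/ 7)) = 197/ 13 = 15.15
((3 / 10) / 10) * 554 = 831 / 50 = 16.62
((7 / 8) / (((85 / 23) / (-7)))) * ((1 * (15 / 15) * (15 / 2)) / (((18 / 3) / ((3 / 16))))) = -0.39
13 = 13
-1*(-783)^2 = -613089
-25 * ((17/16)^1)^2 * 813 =-5873925/256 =-22945.02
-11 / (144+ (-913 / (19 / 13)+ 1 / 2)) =418 / 18247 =0.02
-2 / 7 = -0.29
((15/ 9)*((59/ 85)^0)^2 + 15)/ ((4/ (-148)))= -1850/ 3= -616.67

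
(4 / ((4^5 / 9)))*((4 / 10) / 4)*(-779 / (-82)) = 171 / 5120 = 0.03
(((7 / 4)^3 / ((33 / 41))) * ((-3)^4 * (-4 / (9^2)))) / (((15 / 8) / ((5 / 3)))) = -23.68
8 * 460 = 3680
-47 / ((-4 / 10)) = 235 / 2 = 117.50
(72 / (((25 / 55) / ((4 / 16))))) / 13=198 / 65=3.05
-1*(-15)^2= -225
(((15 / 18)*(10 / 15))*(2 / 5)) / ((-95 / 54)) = -12 / 95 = -0.13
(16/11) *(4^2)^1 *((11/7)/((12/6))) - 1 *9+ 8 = 121/7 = 17.29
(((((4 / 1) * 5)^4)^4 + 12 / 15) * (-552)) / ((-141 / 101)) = 60896051200000000000074336 / 235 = 259132132765957446808827.00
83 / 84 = 0.99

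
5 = 5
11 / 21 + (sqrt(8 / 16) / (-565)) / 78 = 11 / 21 -sqrt(2) / 88140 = 0.52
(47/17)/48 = 47/816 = 0.06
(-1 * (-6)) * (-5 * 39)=-1170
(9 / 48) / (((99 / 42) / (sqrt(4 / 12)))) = 7 * sqrt(3) / 264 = 0.05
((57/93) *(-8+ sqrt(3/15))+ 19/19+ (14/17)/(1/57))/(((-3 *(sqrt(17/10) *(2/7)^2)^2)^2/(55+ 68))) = 22453899895 *sqrt(5)/1720128+ 134020237768025/29242176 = 4612303.18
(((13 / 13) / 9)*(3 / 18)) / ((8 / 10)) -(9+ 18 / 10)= -11639 / 1080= -10.78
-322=-322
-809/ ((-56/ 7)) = 809/ 8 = 101.12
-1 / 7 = -0.14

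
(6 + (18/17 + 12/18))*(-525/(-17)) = 68950/289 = 238.58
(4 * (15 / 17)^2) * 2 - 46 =-11494 / 289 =-39.77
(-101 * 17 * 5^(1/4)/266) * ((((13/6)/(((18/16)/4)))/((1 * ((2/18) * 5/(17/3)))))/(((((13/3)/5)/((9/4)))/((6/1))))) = -1050804 * 5^(1/4)/133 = -11814.42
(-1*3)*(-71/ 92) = 213/ 92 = 2.32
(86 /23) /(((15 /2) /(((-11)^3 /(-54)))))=114466 /9315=12.29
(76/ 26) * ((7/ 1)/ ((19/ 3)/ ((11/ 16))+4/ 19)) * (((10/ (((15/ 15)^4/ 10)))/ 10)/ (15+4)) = 3135/ 2743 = 1.14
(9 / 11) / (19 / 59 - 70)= -531 / 45221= -0.01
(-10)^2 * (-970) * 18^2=-31428000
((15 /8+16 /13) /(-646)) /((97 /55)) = -55 /20176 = -0.00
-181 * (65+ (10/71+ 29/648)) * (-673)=365324373967/46008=7940453.27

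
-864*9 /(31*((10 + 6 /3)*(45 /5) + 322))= -3888 /6665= -0.58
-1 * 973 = -973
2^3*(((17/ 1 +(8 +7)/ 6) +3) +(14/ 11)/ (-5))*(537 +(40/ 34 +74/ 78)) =699724544/ 7293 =95944.68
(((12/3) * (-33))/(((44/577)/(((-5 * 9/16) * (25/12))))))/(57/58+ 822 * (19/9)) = 56473875/9667808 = 5.84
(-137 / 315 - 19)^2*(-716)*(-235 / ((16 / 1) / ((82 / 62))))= 3231925973693 / 615195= 5253498.44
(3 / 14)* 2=3 / 7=0.43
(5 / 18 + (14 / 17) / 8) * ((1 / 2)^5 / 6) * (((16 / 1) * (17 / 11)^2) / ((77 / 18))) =3961 / 223608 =0.02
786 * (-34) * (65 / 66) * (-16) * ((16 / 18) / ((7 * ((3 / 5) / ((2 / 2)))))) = 185286400 / 2079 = 89122.85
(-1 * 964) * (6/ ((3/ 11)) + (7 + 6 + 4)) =-37596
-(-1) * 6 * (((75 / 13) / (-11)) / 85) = -0.04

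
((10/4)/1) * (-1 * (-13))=65/2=32.50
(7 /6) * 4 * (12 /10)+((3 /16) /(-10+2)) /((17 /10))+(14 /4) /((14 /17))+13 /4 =13.09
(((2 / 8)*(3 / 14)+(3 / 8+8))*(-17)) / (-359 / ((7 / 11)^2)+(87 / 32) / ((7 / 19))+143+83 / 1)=224672 / 1024109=0.22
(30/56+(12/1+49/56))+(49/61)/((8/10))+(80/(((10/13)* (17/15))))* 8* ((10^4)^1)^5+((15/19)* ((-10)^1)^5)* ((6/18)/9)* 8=729001727999999999767855143587/9930312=73411764705882352917799.07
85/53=1.60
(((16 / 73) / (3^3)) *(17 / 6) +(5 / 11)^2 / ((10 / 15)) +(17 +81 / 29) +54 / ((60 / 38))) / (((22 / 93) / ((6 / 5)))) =349430522819 / 1267977150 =275.58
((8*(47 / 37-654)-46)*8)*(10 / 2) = -7796400 / 37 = -210713.51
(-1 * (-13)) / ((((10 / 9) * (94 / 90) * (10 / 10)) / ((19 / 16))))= 20007 / 1504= 13.30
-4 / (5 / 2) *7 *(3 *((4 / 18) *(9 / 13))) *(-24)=8064 / 65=124.06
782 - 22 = 760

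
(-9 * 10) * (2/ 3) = -60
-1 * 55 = -55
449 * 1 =449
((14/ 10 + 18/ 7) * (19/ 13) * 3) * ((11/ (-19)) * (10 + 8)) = -82566/ 455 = -181.46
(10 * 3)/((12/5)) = 25/2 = 12.50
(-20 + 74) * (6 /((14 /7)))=162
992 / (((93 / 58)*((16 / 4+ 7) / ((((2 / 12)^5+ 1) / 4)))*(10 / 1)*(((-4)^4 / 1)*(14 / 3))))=2929 / 2488320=0.00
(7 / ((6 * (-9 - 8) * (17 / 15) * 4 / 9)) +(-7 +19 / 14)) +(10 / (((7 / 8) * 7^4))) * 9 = -222898489 / 38857784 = -5.74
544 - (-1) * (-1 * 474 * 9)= -3722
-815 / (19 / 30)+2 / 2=-24431 / 19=-1285.84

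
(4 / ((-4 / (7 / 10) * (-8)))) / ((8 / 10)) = 7 / 64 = 0.11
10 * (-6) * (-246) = 14760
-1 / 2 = -0.50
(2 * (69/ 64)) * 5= 10.78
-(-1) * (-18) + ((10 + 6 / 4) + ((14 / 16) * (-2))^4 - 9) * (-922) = -10970.35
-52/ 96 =-0.54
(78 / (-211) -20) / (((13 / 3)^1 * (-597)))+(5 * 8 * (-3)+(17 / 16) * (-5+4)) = -1057256241 / 8733712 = -121.05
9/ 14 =0.64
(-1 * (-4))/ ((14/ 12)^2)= 144/ 49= 2.94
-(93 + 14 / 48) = -2239 / 24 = -93.29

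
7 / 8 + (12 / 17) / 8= 131 / 136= 0.96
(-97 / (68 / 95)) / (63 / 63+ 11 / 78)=-359385 / 3026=-118.77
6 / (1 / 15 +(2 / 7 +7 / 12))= 840 / 131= 6.41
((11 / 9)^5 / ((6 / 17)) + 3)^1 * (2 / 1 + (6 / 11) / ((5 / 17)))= 402879394 / 9743085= 41.35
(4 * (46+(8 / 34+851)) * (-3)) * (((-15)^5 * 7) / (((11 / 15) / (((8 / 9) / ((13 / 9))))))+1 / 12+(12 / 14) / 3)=116754078840493 / 2431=48027181752.57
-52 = -52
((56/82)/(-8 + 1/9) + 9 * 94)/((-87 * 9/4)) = -364808/84419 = -4.32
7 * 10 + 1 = 71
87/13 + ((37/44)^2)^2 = 350448445/48725248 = 7.19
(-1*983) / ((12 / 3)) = -983 / 4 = -245.75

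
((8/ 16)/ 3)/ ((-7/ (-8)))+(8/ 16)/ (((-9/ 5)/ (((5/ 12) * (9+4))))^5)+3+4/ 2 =-24313645686067/ 205705930752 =-118.20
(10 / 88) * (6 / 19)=15 / 418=0.04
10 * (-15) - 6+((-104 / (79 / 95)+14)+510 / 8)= -64247 / 316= -203.31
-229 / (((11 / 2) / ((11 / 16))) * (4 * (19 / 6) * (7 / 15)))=-10305 / 2128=-4.84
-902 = -902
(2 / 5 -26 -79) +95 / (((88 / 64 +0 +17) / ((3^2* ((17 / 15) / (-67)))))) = -1729929 / 16415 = -105.39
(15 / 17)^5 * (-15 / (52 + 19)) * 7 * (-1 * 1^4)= 79734375 / 100809847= 0.79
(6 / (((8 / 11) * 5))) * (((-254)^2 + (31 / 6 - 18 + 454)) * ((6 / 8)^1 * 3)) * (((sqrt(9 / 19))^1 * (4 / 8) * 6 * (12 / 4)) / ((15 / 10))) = 347261013 * sqrt(19) / 1520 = 995839.25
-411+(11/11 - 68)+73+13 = -392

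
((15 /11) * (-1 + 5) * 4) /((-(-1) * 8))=30 /11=2.73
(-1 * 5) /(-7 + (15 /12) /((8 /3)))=0.77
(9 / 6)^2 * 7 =63 / 4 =15.75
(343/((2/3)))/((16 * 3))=10.72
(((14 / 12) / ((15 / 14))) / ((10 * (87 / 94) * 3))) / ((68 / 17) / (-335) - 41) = -154301 / 161364555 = -0.00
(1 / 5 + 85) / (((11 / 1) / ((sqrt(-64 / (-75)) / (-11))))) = -1136*sqrt(3) / 3025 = -0.65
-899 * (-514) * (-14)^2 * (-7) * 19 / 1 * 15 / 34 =-90342433860 / 17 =-5314260815.29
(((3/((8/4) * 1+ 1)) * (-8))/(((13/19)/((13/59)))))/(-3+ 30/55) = 1672/1593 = 1.05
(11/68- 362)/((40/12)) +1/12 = -44255/408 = -108.47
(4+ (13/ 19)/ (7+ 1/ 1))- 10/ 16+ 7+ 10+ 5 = 1935/ 76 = 25.46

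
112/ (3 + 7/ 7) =28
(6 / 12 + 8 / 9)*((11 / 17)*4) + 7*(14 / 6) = 3049 / 153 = 19.93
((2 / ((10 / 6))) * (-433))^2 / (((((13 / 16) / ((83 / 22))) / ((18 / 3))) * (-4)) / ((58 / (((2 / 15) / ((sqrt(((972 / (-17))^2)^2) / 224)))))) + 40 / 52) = 224482654046797848 / 639570439715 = 350989.73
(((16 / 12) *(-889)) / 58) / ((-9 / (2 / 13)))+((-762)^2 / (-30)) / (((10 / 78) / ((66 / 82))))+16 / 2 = -121502.03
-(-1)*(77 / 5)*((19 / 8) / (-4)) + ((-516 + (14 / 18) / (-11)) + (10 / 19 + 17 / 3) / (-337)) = -53270962831 / 101423520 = -525.23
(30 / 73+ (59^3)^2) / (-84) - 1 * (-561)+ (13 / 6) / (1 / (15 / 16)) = -24633404026523 / 49056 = -502148646.99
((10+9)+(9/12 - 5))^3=205379/64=3209.05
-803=-803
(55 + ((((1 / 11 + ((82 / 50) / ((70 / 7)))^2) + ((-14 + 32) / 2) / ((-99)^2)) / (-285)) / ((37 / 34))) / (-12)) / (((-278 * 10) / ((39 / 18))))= -3079016563939589 / 71829323775000000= -0.04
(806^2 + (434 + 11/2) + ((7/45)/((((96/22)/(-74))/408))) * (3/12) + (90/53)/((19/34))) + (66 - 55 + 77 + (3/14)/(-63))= 5772220293961/8881740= 649897.46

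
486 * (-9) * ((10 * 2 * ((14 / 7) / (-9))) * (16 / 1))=311040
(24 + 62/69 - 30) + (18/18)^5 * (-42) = -3250/69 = -47.10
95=95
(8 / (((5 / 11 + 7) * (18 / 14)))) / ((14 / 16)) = 352 / 369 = 0.95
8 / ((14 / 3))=12 / 7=1.71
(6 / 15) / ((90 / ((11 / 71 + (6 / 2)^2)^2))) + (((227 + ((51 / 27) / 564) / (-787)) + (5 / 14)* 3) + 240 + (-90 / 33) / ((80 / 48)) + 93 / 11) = 736948191832649 / 1550614241484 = 475.26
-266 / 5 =-53.20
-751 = -751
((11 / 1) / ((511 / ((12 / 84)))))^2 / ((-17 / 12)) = -0.00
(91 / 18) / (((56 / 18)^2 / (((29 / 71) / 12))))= 0.02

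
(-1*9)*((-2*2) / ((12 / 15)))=45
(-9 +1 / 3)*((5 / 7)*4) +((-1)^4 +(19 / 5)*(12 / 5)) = -7687 / 525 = -14.64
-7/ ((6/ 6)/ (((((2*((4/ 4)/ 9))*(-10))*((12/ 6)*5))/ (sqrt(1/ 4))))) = 2800/ 9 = 311.11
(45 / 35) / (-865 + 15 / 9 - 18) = -27 / 18508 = -0.00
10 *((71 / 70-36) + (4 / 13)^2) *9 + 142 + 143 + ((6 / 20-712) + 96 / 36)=-126494413 / 35490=-3564.23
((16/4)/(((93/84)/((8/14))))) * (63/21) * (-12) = -2304/31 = -74.32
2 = 2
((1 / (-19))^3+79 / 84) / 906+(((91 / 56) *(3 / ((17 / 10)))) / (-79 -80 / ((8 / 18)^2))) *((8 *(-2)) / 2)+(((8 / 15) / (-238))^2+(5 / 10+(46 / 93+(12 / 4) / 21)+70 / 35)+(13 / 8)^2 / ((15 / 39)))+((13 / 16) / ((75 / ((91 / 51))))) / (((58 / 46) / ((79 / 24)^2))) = 10.22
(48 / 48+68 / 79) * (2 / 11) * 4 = 1176 / 869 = 1.35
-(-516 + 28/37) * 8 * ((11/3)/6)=2518.97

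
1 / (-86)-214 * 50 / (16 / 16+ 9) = -1070.01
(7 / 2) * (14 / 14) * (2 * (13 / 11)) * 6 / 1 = 546 / 11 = 49.64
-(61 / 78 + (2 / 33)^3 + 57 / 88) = -5344555 / 3737448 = -1.43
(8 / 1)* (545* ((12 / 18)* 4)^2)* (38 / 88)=1325440 / 99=13388.28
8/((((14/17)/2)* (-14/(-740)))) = 50320/49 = 1026.94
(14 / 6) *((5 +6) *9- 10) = 623 / 3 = 207.67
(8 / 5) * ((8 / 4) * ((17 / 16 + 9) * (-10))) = -322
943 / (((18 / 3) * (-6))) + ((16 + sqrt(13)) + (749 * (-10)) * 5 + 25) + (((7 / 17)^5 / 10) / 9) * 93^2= -9567181390609 / 255574260 + sqrt(13)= -37430.45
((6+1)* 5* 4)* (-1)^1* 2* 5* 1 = -1400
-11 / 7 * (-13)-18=17 / 7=2.43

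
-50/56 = -25/28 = -0.89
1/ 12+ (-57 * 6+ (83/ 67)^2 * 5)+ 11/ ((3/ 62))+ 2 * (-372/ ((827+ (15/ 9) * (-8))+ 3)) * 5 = -1471080263/ 13197660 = -111.47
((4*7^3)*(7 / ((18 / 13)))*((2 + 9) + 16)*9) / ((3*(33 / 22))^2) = 249704 / 3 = 83234.67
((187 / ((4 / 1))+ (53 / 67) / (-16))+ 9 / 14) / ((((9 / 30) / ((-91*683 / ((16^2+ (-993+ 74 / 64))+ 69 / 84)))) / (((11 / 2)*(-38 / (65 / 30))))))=-2839928725480 / 2206243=-1287223.90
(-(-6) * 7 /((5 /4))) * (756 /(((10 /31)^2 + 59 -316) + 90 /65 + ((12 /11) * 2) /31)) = -17453820384 /175517305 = -99.44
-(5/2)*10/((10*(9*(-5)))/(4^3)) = 32/9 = 3.56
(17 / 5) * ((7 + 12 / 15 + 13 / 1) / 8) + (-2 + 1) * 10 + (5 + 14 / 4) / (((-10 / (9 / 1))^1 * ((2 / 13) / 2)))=-100.61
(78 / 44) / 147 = 13 / 1078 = 0.01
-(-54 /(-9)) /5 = -6 /5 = -1.20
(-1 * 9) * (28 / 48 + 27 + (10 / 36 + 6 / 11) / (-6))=-16303 / 66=-247.02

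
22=22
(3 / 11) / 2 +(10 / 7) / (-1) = -199 / 154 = -1.29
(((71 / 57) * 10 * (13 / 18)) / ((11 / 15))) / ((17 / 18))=46150 / 3553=12.99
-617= -617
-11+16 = 5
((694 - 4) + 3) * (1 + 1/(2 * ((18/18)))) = 2079/2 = 1039.50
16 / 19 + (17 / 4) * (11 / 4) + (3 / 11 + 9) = 72907 / 3344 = 21.80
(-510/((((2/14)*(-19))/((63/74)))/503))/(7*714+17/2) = 6654690/414067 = 16.07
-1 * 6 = -6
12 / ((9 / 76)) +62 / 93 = 102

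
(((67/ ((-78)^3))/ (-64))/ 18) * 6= 67/ 91113984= 0.00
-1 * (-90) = 90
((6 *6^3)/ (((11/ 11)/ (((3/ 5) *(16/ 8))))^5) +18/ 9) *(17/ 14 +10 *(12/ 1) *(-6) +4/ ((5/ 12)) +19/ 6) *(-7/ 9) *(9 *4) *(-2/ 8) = -15947585.81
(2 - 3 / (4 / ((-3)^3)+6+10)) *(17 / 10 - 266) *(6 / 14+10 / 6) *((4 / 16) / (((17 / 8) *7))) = -1502105 / 89131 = -16.85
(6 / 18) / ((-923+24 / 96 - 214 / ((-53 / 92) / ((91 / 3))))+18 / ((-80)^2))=169600 / 5263651831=0.00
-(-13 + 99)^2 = -7396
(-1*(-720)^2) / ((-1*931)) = 518400 / 931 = 556.82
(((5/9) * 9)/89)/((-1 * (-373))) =5/33197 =0.00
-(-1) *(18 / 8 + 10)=49 / 4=12.25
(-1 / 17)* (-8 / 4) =2 / 17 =0.12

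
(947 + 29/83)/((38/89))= 3499035/1577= 2218.79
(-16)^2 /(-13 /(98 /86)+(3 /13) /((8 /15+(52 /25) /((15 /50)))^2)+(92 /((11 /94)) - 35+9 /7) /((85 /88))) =709689344 /2128017875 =0.33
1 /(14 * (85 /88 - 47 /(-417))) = 18348 /277067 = 0.07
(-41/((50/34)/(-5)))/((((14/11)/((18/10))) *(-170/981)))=-3981879/3500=-1137.68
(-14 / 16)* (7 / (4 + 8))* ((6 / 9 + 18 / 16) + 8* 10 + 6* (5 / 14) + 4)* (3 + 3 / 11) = -9401 / 64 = -146.89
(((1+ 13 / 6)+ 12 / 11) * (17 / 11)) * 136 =324836 / 363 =894.87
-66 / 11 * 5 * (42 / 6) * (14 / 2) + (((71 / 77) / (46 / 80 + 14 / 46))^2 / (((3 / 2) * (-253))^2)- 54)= -6440081124980564 / 4225775037561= -1524.00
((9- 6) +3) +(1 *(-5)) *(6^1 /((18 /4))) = -2 /3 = -0.67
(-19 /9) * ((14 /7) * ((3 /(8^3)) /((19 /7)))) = -0.01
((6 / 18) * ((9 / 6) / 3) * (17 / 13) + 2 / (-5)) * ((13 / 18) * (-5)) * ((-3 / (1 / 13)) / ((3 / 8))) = -1846 / 27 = -68.37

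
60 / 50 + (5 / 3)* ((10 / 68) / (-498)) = 304651 / 253980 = 1.20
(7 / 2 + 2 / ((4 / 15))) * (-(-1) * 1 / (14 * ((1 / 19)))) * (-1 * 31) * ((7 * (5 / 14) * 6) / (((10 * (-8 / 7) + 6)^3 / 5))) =1253175 / 5776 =216.96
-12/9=-4/3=-1.33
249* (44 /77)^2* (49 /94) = 1992 /47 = 42.38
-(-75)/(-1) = -75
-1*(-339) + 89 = 428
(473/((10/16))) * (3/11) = 1032/5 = 206.40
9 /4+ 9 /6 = 15 /4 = 3.75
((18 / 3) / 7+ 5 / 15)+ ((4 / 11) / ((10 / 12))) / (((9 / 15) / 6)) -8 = -565 / 231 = -2.45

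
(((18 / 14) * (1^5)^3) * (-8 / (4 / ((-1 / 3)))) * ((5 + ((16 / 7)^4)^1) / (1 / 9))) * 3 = 12561642 / 16807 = 747.41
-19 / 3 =-6.33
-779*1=-779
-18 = -18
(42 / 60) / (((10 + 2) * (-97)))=-7 / 11640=-0.00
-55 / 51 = -1.08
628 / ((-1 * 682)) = -314 / 341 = -0.92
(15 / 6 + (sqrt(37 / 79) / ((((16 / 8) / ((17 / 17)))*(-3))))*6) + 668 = 1341 / 2 - sqrt(2923) / 79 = 669.82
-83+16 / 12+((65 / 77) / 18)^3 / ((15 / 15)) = -217437262615 / 2662500456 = -81.67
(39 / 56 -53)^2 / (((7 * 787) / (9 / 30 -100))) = -8553303877 / 172762240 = -49.51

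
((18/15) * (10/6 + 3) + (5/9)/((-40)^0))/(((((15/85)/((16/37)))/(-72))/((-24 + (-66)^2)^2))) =-20380863150.36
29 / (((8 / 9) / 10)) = 1305 / 4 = 326.25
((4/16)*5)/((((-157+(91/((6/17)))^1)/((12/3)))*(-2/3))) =-9/121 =-0.07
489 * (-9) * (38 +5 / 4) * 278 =-96043023 / 2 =-48021511.50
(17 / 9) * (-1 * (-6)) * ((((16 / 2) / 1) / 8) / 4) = 17 / 6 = 2.83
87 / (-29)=-3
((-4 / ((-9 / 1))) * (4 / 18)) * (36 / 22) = 16 / 99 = 0.16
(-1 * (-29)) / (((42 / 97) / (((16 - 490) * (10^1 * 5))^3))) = -6241134181500000 / 7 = -891590597357142.86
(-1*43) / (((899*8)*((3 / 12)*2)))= -43 / 3596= -0.01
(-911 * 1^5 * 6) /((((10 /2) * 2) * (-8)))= 2733 /40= 68.32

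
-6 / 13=-0.46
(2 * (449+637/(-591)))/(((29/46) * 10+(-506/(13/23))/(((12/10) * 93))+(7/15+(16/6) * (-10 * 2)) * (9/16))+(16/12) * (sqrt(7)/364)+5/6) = -1684827535032033712320/57590485013482974899-201541704126796800 * sqrt(7)/57590485013482974899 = -29.26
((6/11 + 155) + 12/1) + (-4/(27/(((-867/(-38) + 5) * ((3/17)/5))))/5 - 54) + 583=556812596/799425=696.52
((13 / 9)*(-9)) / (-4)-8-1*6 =-43 / 4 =-10.75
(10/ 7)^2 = 100/ 49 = 2.04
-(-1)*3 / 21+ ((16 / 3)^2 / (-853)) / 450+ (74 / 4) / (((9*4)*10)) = 37564579 / 193460400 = 0.19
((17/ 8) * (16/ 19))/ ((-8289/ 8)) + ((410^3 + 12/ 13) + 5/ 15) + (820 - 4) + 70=141109500293155/ 2047383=68921887.25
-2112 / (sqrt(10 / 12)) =-2112 * sqrt(30) / 5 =-2313.58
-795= -795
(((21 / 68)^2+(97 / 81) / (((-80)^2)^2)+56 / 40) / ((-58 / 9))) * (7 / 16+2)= -18639549292429 / 32955432960000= -0.57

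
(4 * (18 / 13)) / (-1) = -72 / 13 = -5.54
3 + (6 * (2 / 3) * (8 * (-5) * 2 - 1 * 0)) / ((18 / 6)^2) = -293 / 9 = -32.56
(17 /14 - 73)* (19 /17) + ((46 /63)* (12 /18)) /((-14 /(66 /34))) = -1203997 /14994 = -80.30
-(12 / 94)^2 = -36 / 2209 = -0.02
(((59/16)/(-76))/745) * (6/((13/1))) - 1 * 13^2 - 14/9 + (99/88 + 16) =-8131256413/52996320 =-153.43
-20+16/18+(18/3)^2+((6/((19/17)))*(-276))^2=7132870808/3249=2195404.99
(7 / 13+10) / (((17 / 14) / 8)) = 69.43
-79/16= -4.94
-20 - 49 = -69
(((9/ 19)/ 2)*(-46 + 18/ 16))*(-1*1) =3231/ 304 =10.63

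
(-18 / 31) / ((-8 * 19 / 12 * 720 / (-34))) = -51 / 23560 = -0.00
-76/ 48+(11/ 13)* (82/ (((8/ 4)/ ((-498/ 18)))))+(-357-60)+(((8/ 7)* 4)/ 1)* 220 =-135659/ 364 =-372.69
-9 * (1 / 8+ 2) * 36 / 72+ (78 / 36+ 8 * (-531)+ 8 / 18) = -612713 / 144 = -4254.95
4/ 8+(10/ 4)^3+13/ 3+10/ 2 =611/ 24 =25.46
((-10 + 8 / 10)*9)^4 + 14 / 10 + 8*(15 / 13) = 381895740983 / 8125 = 47002552.74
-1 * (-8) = 8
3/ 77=0.04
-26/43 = -0.60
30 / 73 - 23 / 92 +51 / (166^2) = 163753 / 1005794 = 0.16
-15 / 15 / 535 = -1 / 535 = -0.00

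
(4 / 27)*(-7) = -28 / 27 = -1.04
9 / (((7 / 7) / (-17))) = -153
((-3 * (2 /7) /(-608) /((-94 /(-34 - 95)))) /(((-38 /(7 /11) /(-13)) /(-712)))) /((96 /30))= -2238795 /23889536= -0.09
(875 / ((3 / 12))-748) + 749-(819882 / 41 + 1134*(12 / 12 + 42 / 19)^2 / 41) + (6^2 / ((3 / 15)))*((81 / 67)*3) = -15993978165 / 991667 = -16128.38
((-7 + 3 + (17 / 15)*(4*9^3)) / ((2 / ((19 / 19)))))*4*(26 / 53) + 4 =3242.52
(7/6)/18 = 7/108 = 0.06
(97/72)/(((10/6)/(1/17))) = 97/2040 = 0.05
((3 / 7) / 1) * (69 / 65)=207 / 455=0.45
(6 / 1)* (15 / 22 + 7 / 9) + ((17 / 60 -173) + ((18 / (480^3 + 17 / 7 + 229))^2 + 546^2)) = 1515581760809176913846 / 5086663464982275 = 297952.04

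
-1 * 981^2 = -962361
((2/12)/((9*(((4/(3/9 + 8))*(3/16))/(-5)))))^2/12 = 15625/177147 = 0.09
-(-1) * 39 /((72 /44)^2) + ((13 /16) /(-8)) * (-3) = 51389 /3456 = 14.87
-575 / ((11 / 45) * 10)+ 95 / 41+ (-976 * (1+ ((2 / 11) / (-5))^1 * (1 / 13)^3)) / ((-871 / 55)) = -295640351679 / 1726055474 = -171.28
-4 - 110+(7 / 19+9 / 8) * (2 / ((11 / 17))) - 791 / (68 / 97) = -4397627 / 3553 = -1237.72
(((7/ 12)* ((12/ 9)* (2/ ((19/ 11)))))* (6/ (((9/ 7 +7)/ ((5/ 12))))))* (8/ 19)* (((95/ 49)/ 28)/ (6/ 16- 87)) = -200/ 2186919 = -0.00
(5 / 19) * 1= 5 / 19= 0.26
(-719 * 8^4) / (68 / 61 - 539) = 179646464 / 32811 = 5475.19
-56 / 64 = -7 / 8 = -0.88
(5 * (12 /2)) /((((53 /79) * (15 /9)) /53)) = 1422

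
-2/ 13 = -0.15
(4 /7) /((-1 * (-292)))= 1 /511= 0.00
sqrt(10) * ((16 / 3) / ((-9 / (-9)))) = 16 * sqrt(10) / 3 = 16.87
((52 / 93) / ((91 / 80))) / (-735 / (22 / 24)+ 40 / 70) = -0.00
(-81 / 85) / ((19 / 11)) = -891 / 1615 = -0.55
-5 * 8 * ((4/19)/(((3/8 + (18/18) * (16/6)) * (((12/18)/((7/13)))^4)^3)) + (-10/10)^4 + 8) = -186241535226386206335/517031105038098352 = -360.21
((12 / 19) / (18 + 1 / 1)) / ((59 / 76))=48 / 1121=0.04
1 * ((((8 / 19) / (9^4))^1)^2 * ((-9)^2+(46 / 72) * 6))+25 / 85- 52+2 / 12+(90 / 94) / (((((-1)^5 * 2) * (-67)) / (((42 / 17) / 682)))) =-43861358356108413595 / 851029261838050779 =-51.54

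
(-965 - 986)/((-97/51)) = 99501/97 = 1025.78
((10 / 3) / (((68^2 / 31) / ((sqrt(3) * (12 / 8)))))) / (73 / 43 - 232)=-6665 * sqrt(3) / 45791472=-0.00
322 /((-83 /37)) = -11914 /83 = -143.54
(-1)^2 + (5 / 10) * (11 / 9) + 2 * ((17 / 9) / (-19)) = 161 / 114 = 1.41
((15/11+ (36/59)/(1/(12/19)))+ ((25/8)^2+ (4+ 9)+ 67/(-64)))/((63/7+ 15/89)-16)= -824156821/239911936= -3.44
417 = 417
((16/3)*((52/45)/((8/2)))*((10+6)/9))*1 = 3328/1215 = 2.74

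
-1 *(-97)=97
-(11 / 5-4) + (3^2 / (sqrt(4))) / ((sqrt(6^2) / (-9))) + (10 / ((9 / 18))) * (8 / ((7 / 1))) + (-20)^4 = 22402507 / 140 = 160017.91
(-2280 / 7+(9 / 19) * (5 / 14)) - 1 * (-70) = -67975 / 266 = -255.55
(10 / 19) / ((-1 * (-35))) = 2 / 133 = 0.02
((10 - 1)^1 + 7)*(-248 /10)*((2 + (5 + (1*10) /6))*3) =-51584 /5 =-10316.80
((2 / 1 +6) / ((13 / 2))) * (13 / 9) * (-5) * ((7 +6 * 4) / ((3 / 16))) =-1469.63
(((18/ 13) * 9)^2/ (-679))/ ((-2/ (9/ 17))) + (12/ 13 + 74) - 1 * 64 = 21426476/ 1950767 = 10.98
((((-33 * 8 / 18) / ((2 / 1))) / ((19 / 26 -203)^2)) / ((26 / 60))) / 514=-0.00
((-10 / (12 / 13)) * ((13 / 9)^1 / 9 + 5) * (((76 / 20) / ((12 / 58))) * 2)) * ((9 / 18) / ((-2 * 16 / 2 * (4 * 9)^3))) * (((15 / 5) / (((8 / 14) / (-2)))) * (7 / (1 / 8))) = -0.81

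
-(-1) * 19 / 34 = 19 / 34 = 0.56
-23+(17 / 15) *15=-6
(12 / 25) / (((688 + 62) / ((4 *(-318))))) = -2544 / 3125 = -0.81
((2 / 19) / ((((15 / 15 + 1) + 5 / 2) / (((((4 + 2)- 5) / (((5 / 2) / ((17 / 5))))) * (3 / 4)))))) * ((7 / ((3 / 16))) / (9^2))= 3808 / 346275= 0.01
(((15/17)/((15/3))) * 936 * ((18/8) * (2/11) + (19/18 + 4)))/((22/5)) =421980/2057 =205.14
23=23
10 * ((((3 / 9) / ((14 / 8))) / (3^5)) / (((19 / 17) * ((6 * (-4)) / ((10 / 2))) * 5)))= -85 / 290871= -0.00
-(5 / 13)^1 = -5 / 13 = -0.38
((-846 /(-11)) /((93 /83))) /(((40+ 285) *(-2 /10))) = -23406 /22165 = -1.06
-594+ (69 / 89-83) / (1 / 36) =-316314 / 89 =-3554.09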